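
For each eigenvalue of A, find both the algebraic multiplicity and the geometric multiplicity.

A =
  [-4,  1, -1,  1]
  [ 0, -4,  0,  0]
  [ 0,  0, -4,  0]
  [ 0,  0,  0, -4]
λ = -4: alg = 4, geom = 3

Step 1 — factor the characteristic polynomial to read off the algebraic multiplicities:
  χ_A(x) = (x + 4)^4

Step 2 — compute geometric multiplicities via the rank-nullity identity g(λ) = n − rank(A − λI):
  rank(A − (-4)·I) = 1, so dim ker(A − (-4)·I) = n − 1 = 3

Summary:
  λ = -4: algebraic multiplicity = 4, geometric multiplicity = 3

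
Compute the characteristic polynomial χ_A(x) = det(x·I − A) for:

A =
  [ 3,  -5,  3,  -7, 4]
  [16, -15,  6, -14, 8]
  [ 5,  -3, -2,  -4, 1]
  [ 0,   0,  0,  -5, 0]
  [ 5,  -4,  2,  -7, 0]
x^5 + 19*x^4 + 142*x^3 + 522*x^2 + 945*x + 675

Expanding det(x·I − A) (e.g. by cofactor expansion or by noting that A is similar to its Jordan form J, which has the same characteristic polynomial as A) gives
  χ_A(x) = x^5 + 19*x^4 + 142*x^3 + 522*x^2 + 945*x + 675
which factors as (x + 3)^3*(x + 5)^2. The eigenvalues (with algebraic multiplicities) are λ = -5 with multiplicity 2, λ = -3 with multiplicity 3.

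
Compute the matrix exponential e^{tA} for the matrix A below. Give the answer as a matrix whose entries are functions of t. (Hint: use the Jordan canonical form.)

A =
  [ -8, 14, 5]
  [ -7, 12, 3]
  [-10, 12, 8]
e^{tA} =
  [-2*t^2*exp(4*t) - 12*t*exp(4*t) + exp(4*t), 2*t^2*exp(4*t) + 14*t*exp(4*t), t^2*exp(4*t) + 5*t*exp(4*t)]
  [-t^2*exp(4*t) - 7*t*exp(4*t), t^2*exp(4*t) + 8*t*exp(4*t) + exp(4*t), t^2*exp(4*t)/2 + 3*t*exp(4*t)]
  [-2*t^2*exp(4*t) - 10*t*exp(4*t), 2*t^2*exp(4*t) + 12*t*exp(4*t), t^2*exp(4*t) + 4*t*exp(4*t) + exp(4*t)]

Strategy: write A = P · J · P⁻¹ where J is a Jordan canonical form, so e^{tA} = P · e^{tJ} · P⁻¹, and e^{tJ} can be computed block-by-block.

A has Jordan form
J =
  [4, 1, 0]
  [0, 4, 1]
  [0, 0, 4]
(up to reordering of blocks).

Per-block formulas:
  For a 3×3 Jordan block J_3(4): exp(t · J_3(4)) = e^(4t)·(I + t·N + (t^2/2)·N^2), where N is the 3×3 nilpotent shift.

After assembling e^{tJ} and conjugating by P, we get:

e^{tA} =
  [-2*t^2*exp(4*t) - 12*t*exp(4*t) + exp(4*t), 2*t^2*exp(4*t) + 14*t*exp(4*t), t^2*exp(4*t) + 5*t*exp(4*t)]
  [-t^2*exp(4*t) - 7*t*exp(4*t), t^2*exp(4*t) + 8*t*exp(4*t) + exp(4*t), t^2*exp(4*t)/2 + 3*t*exp(4*t)]
  [-2*t^2*exp(4*t) - 10*t*exp(4*t), 2*t^2*exp(4*t) + 12*t*exp(4*t), t^2*exp(4*t) + 4*t*exp(4*t) + exp(4*t)]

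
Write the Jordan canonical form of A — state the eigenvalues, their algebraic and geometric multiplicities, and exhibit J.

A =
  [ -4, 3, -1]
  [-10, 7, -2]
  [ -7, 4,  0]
J_3(1)

The characteristic polynomial is
  det(x·I − A) = x^3 - 3*x^2 + 3*x - 1 = (x - 1)^3

Eigenvalues and multiplicities (the geometric multiplicity of λ is n − rank(A − λI), which equals the number of Jordan blocks for λ):
  λ = 1: algebraic multiplicity = 3, geometric multiplicity = 1

Determining the block sizes for each eigenvalue:
  λ = 1: one block (gm = 1), so the single block has size am = 3 → block sizes [3]

Assembling the blocks gives a Jordan form
J =
  [1, 1, 0]
  [0, 1, 1]
  [0, 0, 1]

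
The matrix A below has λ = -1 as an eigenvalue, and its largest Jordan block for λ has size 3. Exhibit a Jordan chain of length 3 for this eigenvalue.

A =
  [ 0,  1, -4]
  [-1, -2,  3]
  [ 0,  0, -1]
A Jordan chain for λ = -1 of length 3:
v_1 = (-1, 1, 0)ᵀ
v_2 = (-4, 3, 0)ᵀ
v_3 = (0, 0, 1)ᵀ

Let N = A − (-1)·I. We want v_3 with N^3 v_3 = 0 but N^2 v_3 ≠ 0; then v_{j-1} := N · v_j for j = 3, …, 2.

Pick v_3 = (0, 0, 1)ᵀ.
Then v_2 = N · v_3 = (-4, 3, 0)ᵀ.
Then v_1 = N · v_2 = (-1, 1, 0)ᵀ.

Sanity check: (A − (-1)·I) v_1 = (0, 0, 0)ᵀ = 0. ✓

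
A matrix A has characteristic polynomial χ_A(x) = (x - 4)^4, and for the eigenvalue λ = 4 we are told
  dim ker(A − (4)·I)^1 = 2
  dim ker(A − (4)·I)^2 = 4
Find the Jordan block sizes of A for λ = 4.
Block sizes for λ = 4: [2, 2]

From the dimensions of kernels of powers, the number of Jordan blocks of size at least j is d_j − d_{j−1} where d_j = dim ker(N^j) (with d_0 = 0). Computing the differences gives [2, 2].
The number of blocks of size exactly k is (#blocks of size ≥ k) − (#blocks of size ≥ k + 1), so the partition is: 2 block(s) of size 2.
In nonincreasing order the block sizes are [2, 2].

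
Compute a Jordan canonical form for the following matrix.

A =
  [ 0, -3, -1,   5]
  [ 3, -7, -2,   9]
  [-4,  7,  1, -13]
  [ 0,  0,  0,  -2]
J_3(-2) ⊕ J_1(-2)

The characteristic polynomial is
  det(x·I − A) = x^4 + 8*x^3 + 24*x^2 + 32*x + 16 = (x + 2)^4

Eigenvalues and multiplicities (the geometric multiplicity of λ is n − rank(A − λI), which equals the number of Jordan blocks for λ):
  λ = -2: algebraic multiplicity = 4, geometric multiplicity = 2

Determining the block sizes for each eigenvalue:
  λ = -2: with am = 4 and gm = 2, the partition is not yet determined (e.g. several partitions of 4 into 2 parts exist). Let N = A − (-2)·I. Computing rank(N^1) = 2, rank(N^2) = 1, rank(N^3) = 0; the number of blocks of size ≥ j is rank(N^{j−1}) − rank(N^j), giving [2, 1, 1]. So we have 1 block(s) of size 3, 1 block(s) of size 1 → block sizes [3, 1]

Assembling the blocks gives a Jordan form
J =
  [-2,  1,  0,  0]
  [ 0, -2,  1,  0]
  [ 0,  0, -2,  0]
  [ 0,  0,  0, -2]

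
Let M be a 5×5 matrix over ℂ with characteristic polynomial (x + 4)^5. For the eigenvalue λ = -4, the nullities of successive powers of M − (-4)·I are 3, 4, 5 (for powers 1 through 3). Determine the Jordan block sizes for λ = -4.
Block sizes for λ = -4: [3, 1, 1]

From the dimensions of kernels of powers, the number of Jordan blocks of size at least j is d_j − d_{j−1} where d_j = dim ker(N^j) (with d_0 = 0). Computing the differences gives [3, 1, 1].
The number of blocks of size exactly k is (#blocks of size ≥ k) − (#blocks of size ≥ k + 1), so the partition is: 2 block(s) of size 1, 1 block(s) of size 3.
In nonincreasing order the block sizes are [3, 1, 1].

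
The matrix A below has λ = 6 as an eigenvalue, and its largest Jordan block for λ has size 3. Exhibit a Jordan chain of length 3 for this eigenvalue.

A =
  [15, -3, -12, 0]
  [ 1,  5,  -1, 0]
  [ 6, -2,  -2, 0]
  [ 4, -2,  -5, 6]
A Jordan chain for λ = 6 of length 3:
v_1 = (6, 2, 4, 4)ᵀ
v_2 = (9, 1, 6, 4)ᵀ
v_3 = (1, 0, 0, 0)ᵀ

Let N = A − (6)·I. We want v_3 with N^3 v_3 = 0 but N^2 v_3 ≠ 0; then v_{j-1} := N · v_j for j = 3, …, 2.

Pick v_3 = (1, 0, 0, 0)ᵀ.
Then v_2 = N · v_3 = (9, 1, 6, 4)ᵀ.
Then v_1 = N · v_2 = (6, 2, 4, 4)ᵀ.

Sanity check: (A − (6)·I) v_1 = (0, 0, 0, 0)ᵀ = 0. ✓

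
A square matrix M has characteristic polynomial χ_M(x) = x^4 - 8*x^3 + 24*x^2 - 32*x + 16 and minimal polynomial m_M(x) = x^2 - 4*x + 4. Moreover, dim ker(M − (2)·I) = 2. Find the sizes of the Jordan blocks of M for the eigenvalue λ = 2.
Block sizes for λ = 2: [2, 2]

Step 1 — from the characteristic polynomial, algebraic multiplicity of λ = 2 is 4. From dim ker(M − (2)·I) = 2, there are exactly 2 Jordan blocks for λ = 2.
Step 2 — from the minimal polynomial, the factor (x − 2)^2 tells us the largest block for λ = 2 has size 2.
Step 3 — with total size 4, 2 blocks, and largest block 2, the block sizes (in nonincreasing order) are [2, 2].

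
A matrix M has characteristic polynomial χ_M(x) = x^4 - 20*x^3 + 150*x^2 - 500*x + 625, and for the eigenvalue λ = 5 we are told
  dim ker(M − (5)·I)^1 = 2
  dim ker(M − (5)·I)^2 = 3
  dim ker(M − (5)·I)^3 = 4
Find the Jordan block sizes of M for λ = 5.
Block sizes for λ = 5: [3, 1]

From the dimensions of kernels of powers, the number of Jordan blocks of size at least j is d_j − d_{j−1} where d_j = dim ker(N^j) (with d_0 = 0). Computing the differences gives [2, 1, 1].
The number of blocks of size exactly k is (#blocks of size ≥ k) − (#blocks of size ≥ k + 1), so the partition is: 1 block(s) of size 1, 1 block(s) of size 3.
In nonincreasing order the block sizes are [3, 1].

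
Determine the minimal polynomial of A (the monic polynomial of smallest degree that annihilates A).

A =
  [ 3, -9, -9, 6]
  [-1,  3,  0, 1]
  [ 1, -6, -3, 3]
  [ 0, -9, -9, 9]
x^2 - 6*x + 9

The characteristic polynomial is χ_A(x) = (x - 3)^4, so the eigenvalues are known. The minimal polynomial is
  m_A(x) = Π_λ (x − λ)^{k_λ}
where k_λ is the size of the *largest* Jordan block for λ (equivalently, the smallest k with (A − λI)^k v = 0 for every generalised eigenvector v of λ).

  λ = 3: largest Jordan block has size 2, contributing (x − 3)^2

So m_A(x) = (x - 3)^2 = x^2 - 6*x + 9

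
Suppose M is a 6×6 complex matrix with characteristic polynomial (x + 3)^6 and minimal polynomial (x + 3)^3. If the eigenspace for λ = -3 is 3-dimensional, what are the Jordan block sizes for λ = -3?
Block sizes for λ = -3: [3, 2, 1]

Step 1 — from the characteristic polynomial, algebraic multiplicity of λ = -3 is 6. From dim ker(M − (-3)·I) = 3, there are exactly 3 Jordan blocks for λ = -3.
Step 2 — from the minimal polynomial, the factor (x + 3)^3 tells us the largest block for λ = -3 has size 3.
Step 3 — with total size 6, 3 blocks, and largest block 3, the block sizes (in nonincreasing order) are [3, 2, 1].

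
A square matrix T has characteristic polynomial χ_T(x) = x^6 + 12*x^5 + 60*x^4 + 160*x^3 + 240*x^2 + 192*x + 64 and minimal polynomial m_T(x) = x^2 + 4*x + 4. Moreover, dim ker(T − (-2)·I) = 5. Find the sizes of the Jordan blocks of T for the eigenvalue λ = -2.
Block sizes for λ = -2: [2, 1, 1, 1, 1]

Step 1 — from the characteristic polynomial, algebraic multiplicity of λ = -2 is 6. From dim ker(T − (-2)·I) = 5, there are exactly 5 Jordan blocks for λ = -2.
Step 2 — from the minimal polynomial, the factor (x + 2)^2 tells us the largest block for λ = -2 has size 2.
Step 3 — with total size 6, 5 blocks, and largest block 2, the block sizes (in nonincreasing order) are [2, 1, 1, 1, 1].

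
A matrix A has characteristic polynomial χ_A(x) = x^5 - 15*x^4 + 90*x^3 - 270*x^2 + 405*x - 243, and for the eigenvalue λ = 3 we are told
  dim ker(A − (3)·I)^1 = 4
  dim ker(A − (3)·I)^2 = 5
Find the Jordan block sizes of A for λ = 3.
Block sizes for λ = 3: [2, 1, 1, 1]

From the dimensions of kernels of powers, the number of Jordan blocks of size at least j is d_j − d_{j−1} where d_j = dim ker(N^j) (with d_0 = 0). Computing the differences gives [4, 1].
The number of blocks of size exactly k is (#blocks of size ≥ k) − (#blocks of size ≥ k + 1), so the partition is: 3 block(s) of size 1, 1 block(s) of size 2.
In nonincreasing order the block sizes are [2, 1, 1, 1].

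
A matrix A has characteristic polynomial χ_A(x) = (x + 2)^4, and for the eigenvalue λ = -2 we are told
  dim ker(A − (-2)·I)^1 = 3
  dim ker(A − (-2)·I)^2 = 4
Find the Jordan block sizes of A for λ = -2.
Block sizes for λ = -2: [2, 1, 1]

From the dimensions of kernels of powers, the number of Jordan blocks of size at least j is d_j − d_{j−1} where d_j = dim ker(N^j) (with d_0 = 0). Computing the differences gives [3, 1].
The number of blocks of size exactly k is (#blocks of size ≥ k) − (#blocks of size ≥ k + 1), so the partition is: 2 block(s) of size 1, 1 block(s) of size 2.
In nonincreasing order the block sizes are [2, 1, 1].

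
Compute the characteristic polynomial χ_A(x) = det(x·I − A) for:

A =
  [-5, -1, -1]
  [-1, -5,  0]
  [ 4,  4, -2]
x^3 + 12*x^2 + 48*x + 64

Expanding det(x·I − A) (e.g. by cofactor expansion or by noting that A is similar to its Jordan form J, which has the same characteristic polynomial as A) gives
  χ_A(x) = x^3 + 12*x^2 + 48*x + 64
which factors as (x + 4)^3. The eigenvalues (with algebraic multiplicities) are λ = -4 with multiplicity 3.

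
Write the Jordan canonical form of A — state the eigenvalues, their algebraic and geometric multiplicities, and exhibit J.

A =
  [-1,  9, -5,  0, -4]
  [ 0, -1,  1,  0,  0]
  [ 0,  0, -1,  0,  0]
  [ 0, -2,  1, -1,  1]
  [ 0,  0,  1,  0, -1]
J_3(-1) ⊕ J_2(-1)

The characteristic polynomial is
  det(x·I − A) = x^5 + 5*x^4 + 10*x^3 + 10*x^2 + 5*x + 1 = (x + 1)^5

Eigenvalues and multiplicities (the geometric multiplicity of λ is n − rank(A − λI), which equals the number of Jordan blocks for λ):
  λ = -1: algebraic multiplicity = 5, geometric multiplicity = 2

Determining the block sizes for each eigenvalue:
  λ = -1: with am = 5 and gm = 2, the partition is not yet determined (e.g. several partitions of 5 into 2 parts exist). Let N = A − (-1)·I. Computing rank(N^1) = 3, rank(N^2) = 1, rank(N^3) = 0; the number of blocks of size ≥ j is rank(N^{j−1}) − rank(N^j), giving [2, 2, 1]. So we have 1 block(s) of size 3, 1 block(s) of size 2 → block sizes [3, 2]

Assembling the blocks gives a Jordan form
J =
  [-1,  1,  0,  0,  0]
  [ 0, -1,  1,  0,  0]
  [ 0,  0, -1,  0,  0]
  [ 0,  0,  0, -1,  1]
  [ 0,  0,  0,  0, -1]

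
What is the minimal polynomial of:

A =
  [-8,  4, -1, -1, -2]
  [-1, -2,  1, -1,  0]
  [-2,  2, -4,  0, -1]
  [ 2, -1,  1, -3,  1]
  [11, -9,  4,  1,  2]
x^3 + 9*x^2 + 27*x + 27

The characteristic polynomial is χ_A(x) = (x + 3)^5, so the eigenvalues are known. The minimal polynomial is
  m_A(x) = Π_λ (x − λ)^{k_λ}
where k_λ is the size of the *largest* Jordan block for λ (equivalently, the smallest k with (A − λI)^k v = 0 for every generalised eigenvector v of λ).

  λ = -3: largest Jordan block has size 3, contributing (x + 3)^3

So m_A(x) = (x + 3)^3 = x^3 + 9*x^2 + 27*x + 27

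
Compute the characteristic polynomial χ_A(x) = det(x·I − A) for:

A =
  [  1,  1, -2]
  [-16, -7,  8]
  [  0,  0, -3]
x^3 + 9*x^2 + 27*x + 27

Expanding det(x·I − A) (e.g. by cofactor expansion or by noting that A is similar to its Jordan form J, which has the same characteristic polynomial as A) gives
  χ_A(x) = x^3 + 9*x^2 + 27*x + 27
which factors as (x + 3)^3. The eigenvalues (with algebraic multiplicities) are λ = -3 with multiplicity 3.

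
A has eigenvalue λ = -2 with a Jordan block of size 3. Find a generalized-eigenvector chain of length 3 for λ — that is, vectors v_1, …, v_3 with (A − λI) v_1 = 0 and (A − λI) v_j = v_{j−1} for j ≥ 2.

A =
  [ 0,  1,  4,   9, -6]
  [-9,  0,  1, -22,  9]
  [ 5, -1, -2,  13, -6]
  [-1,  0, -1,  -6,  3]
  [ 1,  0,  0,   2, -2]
A Jordan chain for λ = -2 of length 3:
v_1 = (0, -6, 3, 0, 1)ᵀ
v_2 = (1, 2, -1, 0, 0)ᵀ
v_3 = (0, 1, 0, 0, 0)ᵀ

Let N = A − (-2)·I. We want v_3 with N^3 v_3 = 0 but N^2 v_3 ≠ 0; then v_{j-1} := N · v_j for j = 3, …, 2.

Pick v_3 = (0, 1, 0, 0, 0)ᵀ.
Then v_2 = N · v_3 = (1, 2, -1, 0, 0)ᵀ.
Then v_1 = N · v_2 = (0, -6, 3, 0, 1)ᵀ.

Sanity check: (A − (-2)·I) v_1 = (0, 0, 0, 0, 0)ᵀ = 0. ✓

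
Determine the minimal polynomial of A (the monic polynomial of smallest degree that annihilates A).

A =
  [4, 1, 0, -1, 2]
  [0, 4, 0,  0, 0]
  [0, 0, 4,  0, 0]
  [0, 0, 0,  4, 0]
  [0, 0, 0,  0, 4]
x^2 - 8*x + 16

The characteristic polynomial is χ_A(x) = (x - 4)^5, so the eigenvalues are known. The minimal polynomial is
  m_A(x) = Π_λ (x − λ)^{k_λ}
where k_λ is the size of the *largest* Jordan block for λ (equivalently, the smallest k with (A − λI)^k v = 0 for every generalised eigenvector v of λ).

  λ = 4: largest Jordan block has size 2, contributing (x − 4)^2

So m_A(x) = (x - 4)^2 = x^2 - 8*x + 16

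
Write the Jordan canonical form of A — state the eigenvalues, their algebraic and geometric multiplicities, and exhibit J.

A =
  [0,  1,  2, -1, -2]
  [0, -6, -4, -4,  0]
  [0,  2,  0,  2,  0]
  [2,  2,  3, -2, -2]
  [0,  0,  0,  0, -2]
J_3(-2) ⊕ J_1(-2) ⊕ J_1(-2)

The characteristic polynomial is
  det(x·I − A) = x^5 + 10*x^4 + 40*x^3 + 80*x^2 + 80*x + 32 = (x + 2)^5

Eigenvalues and multiplicities (the geometric multiplicity of λ is n − rank(A − λI), which equals the number of Jordan blocks for λ):
  λ = -2: algebraic multiplicity = 5, geometric multiplicity = 3

Determining the block sizes for each eigenvalue:
  λ = -2: with am = 5 and gm = 3, the partition is not yet determined (e.g. several partitions of 5 into 3 parts exist). Let N = A − (-2)·I. Computing rank(N^1) = 2, rank(N^2) = 1, rank(N^3) = 0; the number of blocks of size ≥ j is rank(N^{j−1}) − rank(N^j), giving [3, 1, 1]. So we have 1 block(s) of size 3, 2 block(s) of size 1 → block sizes [3, 1, 1]

Assembling the blocks gives a Jordan form
J =
  [-2,  1,  0,  0,  0]
  [ 0, -2,  1,  0,  0]
  [ 0,  0, -2,  0,  0]
  [ 0,  0,  0, -2,  0]
  [ 0,  0,  0,  0, -2]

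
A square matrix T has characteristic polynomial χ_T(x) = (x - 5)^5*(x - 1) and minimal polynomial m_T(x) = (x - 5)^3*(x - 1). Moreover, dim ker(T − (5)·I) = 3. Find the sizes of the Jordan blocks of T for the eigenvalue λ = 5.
Block sizes for λ = 5: [3, 1, 1]

Step 1 — from the characteristic polynomial, algebraic multiplicity of λ = 5 is 5. From dim ker(T − (5)·I) = 3, there are exactly 3 Jordan blocks for λ = 5.
Step 2 — from the minimal polynomial, the factor (x − 5)^3 tells us the largest block for λ = 5 has size 3.
Step 3 — with total size 5, 3 blocks, and largest block 3, the block sizes (in nonincreasing order) are [3, 1, 1].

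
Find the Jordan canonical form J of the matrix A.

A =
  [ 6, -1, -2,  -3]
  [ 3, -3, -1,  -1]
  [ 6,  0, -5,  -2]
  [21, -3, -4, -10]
J_3(-3) ⊕ J_1(-3)

The characteristic polynomial is
  det(x·I − A) = x^4 + 12*x^3 + 54*x^2 + 108*x + 81 = (x + 3)^4

Eigenvalues and multiplicities (the geometric multiplicity of λ is n − rank(A − λI), which equals the number of Jordan blocks for λ):
  λ = -3: algebraic multiplicity = 4, geometric multiplicity = 2

Determining the block sizes for each eigenvalue:
  λ = -3: with am = 4 and gm = 2, the partition is not yet determined (e.g. several partitions of 4 into 2 parts exist). Let N = A − (-3)·I. Computing rank(N^1) = 2, rank(N^2) = 1, rank(N^3) = 0; the number of blocks of size ≥ j is rank(N^{j−1}) − rank(N^j), giving [2, 1, 1]. So we have 1 block(s) of size 3, 1 block(s) of size 1 → block sizes [3, 1]

Assembling the blocks gives a Jordan form
J =
  [-3,  1,  0,  0]
  [ 0, -3,  1,  0]
  [ 0,  0, -3,  0]
  [ 0,  0,  0, -3]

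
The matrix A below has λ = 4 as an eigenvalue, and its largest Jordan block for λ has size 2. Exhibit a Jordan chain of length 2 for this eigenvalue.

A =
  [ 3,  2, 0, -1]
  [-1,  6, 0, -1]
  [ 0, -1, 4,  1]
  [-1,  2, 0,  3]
A Jordan chain for λ = 4 of length 2:
v_1 = (-1, -1, 0, -1)ᵀ
v_2 = (1, 0, 0, 0)ᵀ

Let N = A − (4)·I. We want v_2 with N^2 v_2 = 0 but N^1 v_2 ≠ 0; then v_{j-1} := N · v_j for j = 2, …, 2.

Pick v_2 = (1, 0, 0, 0)ᵀ.
Then v_1 = N · v_2 = (-1, -1, 0, -1)ᵀ.

Sanity check: (A − (4)·I) v_1 = (0, 0, 0, 0)ᵀ = 0. ✓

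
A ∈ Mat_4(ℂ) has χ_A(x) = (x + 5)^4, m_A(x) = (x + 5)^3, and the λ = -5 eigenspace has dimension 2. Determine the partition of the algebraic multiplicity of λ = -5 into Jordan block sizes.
Block sizes for λ = -5: [3, 1]

Step 1 — from the characteristic polynomial, algebraic multiplicity of λ = -5 is 4. From dim ker(A − (-5)·I) = 2, there are exactly 2 Jordan blocks for λ = -5.
Step 2 — from the minimal polynomial, the factor (x + 5)^3 tells us the largest block for λ = -5 has size 3.
Step 3 — with total size 4, 2 blocks, and largest block 3, the block sizes (in nonincreasing order) are [3, 1].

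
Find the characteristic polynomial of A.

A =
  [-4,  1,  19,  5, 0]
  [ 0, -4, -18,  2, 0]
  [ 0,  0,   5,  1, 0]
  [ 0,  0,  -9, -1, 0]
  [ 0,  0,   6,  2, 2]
x^5 + 2*x^4 - 20*x^3 - 8*x^2 + 128*x - 128

Expanding det(x·I − A) (e.g. by cofactor expansion or by noting that A is similar to its Jordan form J, which has the same characteristic polynomial as A) gives
  χ_A(x) = x^5 + 2*x^4 - 20*x^3 - 8*x^2 + 128*x - 128
which factors as (x - 2)^3*(x + 4)^2. The eigenvalues (with algebraic multiplicities) are λ = -4 with multiplicity 2, λ = 2 with multiplicity 3.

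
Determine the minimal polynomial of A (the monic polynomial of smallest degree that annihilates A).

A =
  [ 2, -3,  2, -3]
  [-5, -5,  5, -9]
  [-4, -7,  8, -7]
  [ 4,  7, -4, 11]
x^3 - 12*x^2 + 48*x - 64

The characteristic polynomial is χ_A(x) = (x - 4)^4, so the eigenvalues are known. The minimal polynomial is
  m_A(x) = Π_λ (x − λ)^{k_λ}
where k_λ is the size of the *largest* Jordan block for λ (equivalently, the smallest k with (A − λI)^k v = 0 for every generalised eigenvector v of λ).

  λ = 4: largest Jordan block has size 3, contributing (x − 4)^3

So m_A(x) = (x - 4)^3 = x^3 - 12*x^2 + 48*x - 64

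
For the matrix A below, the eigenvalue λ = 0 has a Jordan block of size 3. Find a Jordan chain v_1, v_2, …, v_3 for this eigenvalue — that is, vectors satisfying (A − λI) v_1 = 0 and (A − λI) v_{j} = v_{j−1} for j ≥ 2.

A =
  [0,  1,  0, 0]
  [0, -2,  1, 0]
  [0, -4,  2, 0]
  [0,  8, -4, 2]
A Jordan chain for λ = 0 of length 3:
v_1 = (-2, 0, 0, 0)ᵀ
v_2 = (1, -2, -4, 0)ᵀ
v_3 = (0, 1, 0, -4)ᵀ

Let N = A − (0)·I. We want v_3 with N^3 v_3 = 0 but N^2 v_3 ≠ 0; then v_{j-1} := N · v_j for j = 3, …, 2.

Pick v_3 = (0, 1, 0, -4)ᵀ.
Then v_2 = N · v_3 = (1, -2, -4, 0)ᵀ.
Then v_1 = N · v_2 = (-2, 0, 0, 0)ᵀ.

Sanity check: (A − (0)·I) v_1 = (0, 0, 0, 0)ᵀ = 0. ✓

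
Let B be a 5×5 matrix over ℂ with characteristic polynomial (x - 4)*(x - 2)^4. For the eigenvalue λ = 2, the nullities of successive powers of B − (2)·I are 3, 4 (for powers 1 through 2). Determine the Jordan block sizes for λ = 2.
Block sizes for λ = 2: [2, 1, 1]

From the dimensions of kernels of powers, the number of Jordan blocks of size at least j is d_j − d_{j−1} where d_j = dim ker(N^j) (with d_0 = 0). Computing the differences gives [3, 1].
The number of blocks of size exactly k is (#blocks of size ≥ k) − (#blocks of size ≥ k + 1), so the partition is: 2 block(s) of size 1, 1 block(s) of size 2.
In nonincreasing order the block sizes are [2, 1, 1].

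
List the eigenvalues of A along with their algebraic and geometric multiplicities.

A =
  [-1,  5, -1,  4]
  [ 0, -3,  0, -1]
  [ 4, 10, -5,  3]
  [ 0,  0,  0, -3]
λ = -3: alg = 4, geom = 2

Step 1 — factor the characteristic polynomial to read off the algebraic multiplicities:
  χ_A(x) = (x + 3)^4

Step 2 — compute geometric multiplicities via the rank-nullity identity g(λ) = n − rank(A − λI):
  rank(A − (-3)·I) = 2, so dim ker(A − (-3)·I) = n − 2 = 2

Summary:
  λ = -3: algebraic multiplicity = 4, geometric multiplicity = 2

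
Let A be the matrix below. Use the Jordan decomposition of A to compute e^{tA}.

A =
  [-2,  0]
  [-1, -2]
e^{tA} =
  [exp(-2*t), 0]
  [-t*exp(-2*t), exp(-2*t)]

Strategy: write A = P · J · P⁻¹ where J is a Jordan canonical form, so e^{tA} = P · e^{tJ} · P⁻¹, and e^{tJ} can be computed block-by-block.

A has Jordan form
J =
  [-2,  1]
  [ 0, -2]
(up to reordering of blocks).

Per-block formulas:
  For a 2×2 Jordan block J_2(-2): exp(t · J_2(-2)) = e^(-2t)·(I + t·N), where N is the 2×2 nilpotent shift.

After assembling e^{tJ} and conjugating by P, we get:

e^{tA} =
  [exp(-2*t), 0]
  [-t*exp(-2*t), exp(-2*t)]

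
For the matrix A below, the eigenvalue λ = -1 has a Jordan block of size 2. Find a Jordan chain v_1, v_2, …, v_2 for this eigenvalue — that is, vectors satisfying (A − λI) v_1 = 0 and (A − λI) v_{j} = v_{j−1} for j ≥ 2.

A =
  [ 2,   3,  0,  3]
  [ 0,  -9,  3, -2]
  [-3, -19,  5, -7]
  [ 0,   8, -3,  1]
A Jordan chain for λ = -1 of length 2:
v_1 = (0, 8, 16, -8)ᵀ
v_2 = (1, -1, 0, 0)ᵀ

Let N = A − (-1)·I. We want v_2 with N^2 v_2 = 0 but N^1 v_2 ≠ 0; then v_{j-1} := N · v_j for j = 2, …, 2.

Pick v_2 = (1, -1, 0, 0)ᵀ.
Then v_1 = N · v_2 = (0, 8, 16, -8)ᵀ.

Sanity check: (A − (-1)·I) v_1 = (0, 0, 0, 0)ᵀ = 0. ✓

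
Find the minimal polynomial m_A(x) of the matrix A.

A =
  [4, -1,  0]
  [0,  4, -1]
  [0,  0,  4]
x^3 - 12*x^2 + 48*x - 64

The characteristic polynomial is χ_A(x) = (x - 4)^3, so the eigenvalues are known. The minimal polynomial is
  m_A(x) = Π_λ (x − λ)^{k_λ}
where k_λ is the size of the *largest* Jordan block for λ (equivalently, the smallest k with (A − λI)^k v = 0 for every generalised eigenvector v of λ).

  λ = 4: largest Jordan block has size 3, contributing (x − 4)^3

So m_A(x) = (x - 4)^3 = x^3 - 12*x^2 + 48*x - 64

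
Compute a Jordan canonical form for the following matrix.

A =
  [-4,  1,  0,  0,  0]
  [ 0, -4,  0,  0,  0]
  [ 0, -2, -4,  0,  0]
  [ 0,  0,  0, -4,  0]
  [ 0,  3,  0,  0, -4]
J_2(-4) ⊕ J_1(-4) ⊕ J_1(-4) ⊕ J_1(-4)

The characteristic polynomial is
  det(x·I − A) = x^5 + 20*x^4 + 160*x^3 + 640*x^2 + 1280*x + 1024 = (x + 4)^5

Eigenvalues and multiplicities (the geometric multiplicity of λ is n − rank(A − λI), which equals the number of Jordan blocks for λ):
  λ = -4: algebraic multiplicity = 5, geometric multiplicity = 4

Determining the block sizes for each eigenvalue:
  λ = -4: 4 blocks summing to 5 forces exactly one block of size 2 and the rest size 1 → block sizes [2, 1, 1, 1]

Assembling the blocks gives a Jordan form
J =
  [-4,  1,  0,  0,  0]
  [ 0, -4,  0,  0,  0]
  [ 0,  0, -4,  0,  0]
  [ 0,  0,  0, -4,  0]
  [ 0,  0,  0,  0, -4]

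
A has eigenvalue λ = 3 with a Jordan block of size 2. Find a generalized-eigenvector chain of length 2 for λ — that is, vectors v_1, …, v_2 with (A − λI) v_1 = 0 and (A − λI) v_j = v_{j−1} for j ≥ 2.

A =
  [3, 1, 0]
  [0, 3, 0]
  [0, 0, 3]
A Jordan chain for λ = 3 of length 2:
v_1 = (1, 0, 0)ᵀ
v_2 = (0, 1, 0)ᵀ

Let N = A − (3)·I. We want v_2 with N^2 v_2 = 0 but N^1 v_2 ≠ 0; then v_{j-1} := N · v_j for j = 2, …, 2.

Pick v_2 = (0, 1, 0)ᵀ.
Then v_1 = N · v_2 = (1, 0, 0)ᵀ.

Sanity check: (A − (3)·I) v_1 = (0, 0, 0)ᵀ = 0. ✓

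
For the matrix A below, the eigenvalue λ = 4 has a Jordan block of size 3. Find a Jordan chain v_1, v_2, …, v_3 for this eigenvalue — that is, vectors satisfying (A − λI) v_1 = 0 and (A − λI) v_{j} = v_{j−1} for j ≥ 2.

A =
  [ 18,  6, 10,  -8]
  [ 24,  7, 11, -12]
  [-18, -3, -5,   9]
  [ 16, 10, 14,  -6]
A Jordan chain for λ = 4 of length 3:
v_1 = (24, 36, -36, 24)ᵀ
v_2 = (58, 63, -51, 82)ᵀ
v_3 = (2, 5, 0, 0)ᵀ

Let N = A − (4)·I. We want v_3 with N^3 v_3 = 0 but N^2 v_3 ≠ 0; then v_{j-1} := N · v_j for j = 3, …, 2.

Pick v_3 = (2, 5, 0, 0)ᵀ.
Then v_2 = N · v_3 = (58, 63, -51, 82)ᵀ.
Then v_1 = N · v_2 = (24, 36, -36, 24)ᵀ.

Sanity check: (A − (4)·I) v_1 = (0, 0, 0, 0)ᵀ = 0. ✓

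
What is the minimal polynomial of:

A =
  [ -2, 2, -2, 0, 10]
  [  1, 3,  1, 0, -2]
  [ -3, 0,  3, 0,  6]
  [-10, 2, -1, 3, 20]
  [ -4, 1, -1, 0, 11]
x^4 - 15*x^3 + 81*x^2 - 189*x + 162

The characteristic polynomial is χ_A(x) = (x - 6)*(x - 3)^4, so the eigenvalues are known. The minimal polynomial is
  m_A(x) = Π_λ (x − λ)^{k_λ}
where k_λ is the size of the *largest* Jordan block for λ (equivalently, the smallest k with (A − λI)^k v = 0 for every generalised eigenvector v of λ).

  λ = 3: largest Jordan block has size 3, contributing (x − 3)^3
  λ = 6: largest Jordan block has size 1, contributing (x − 6)

So m_A(x) = (x - 6)*(x - 3)^3 = x^4 - 15*x^3 + 81*x^2 - 189*x + 162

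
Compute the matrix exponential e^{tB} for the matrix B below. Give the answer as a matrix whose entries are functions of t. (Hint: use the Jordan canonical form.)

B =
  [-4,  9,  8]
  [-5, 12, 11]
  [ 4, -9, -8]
e^{tB} =
  [3*t^2/2 - 4*t + 1, 9*t, 3*t^2/2 + 8*t]
  [2*t^2 - 5*t, 12*t + 1, 2*t^2 + 11*t]
  [-3*t^2/2 + 4*t, -9*t, -3*t^2/2 - 8*t + 1]

Strategy: write B = P · J · P⁻¹ where J is a Jordan canonical form, so e^{tB} = P · e^{tJ} · P⁻¹, and e^{tJ} can be computed block-by-block.

B has Jordan form
J =
  [0, 1, 0]
  [0, 0, 1]
  [0, 0, 0]
(up to reordering of blocks).

Per-block formulas:
  For a 3×3 Jordan block J_3(0): exp(t · J_3(0)) = e^(0t)·(I + t·N + (t^2/2)·N^2), where N is the 3×3 nilpotent shift.

After assembling e^{tJ} and conjugating by P, we get:

e^{tB} =
  [3*t^2/2 - 4*t + 1, 9*t, 3*t^2/2 + 8*t]
  [2*t^2 - 5*t, 12*t + 1, 2*t^2 + 11*t]
  [-3*t^2/2 + 4*t, -9*t, -3*t^2/2 - 8*t + 1]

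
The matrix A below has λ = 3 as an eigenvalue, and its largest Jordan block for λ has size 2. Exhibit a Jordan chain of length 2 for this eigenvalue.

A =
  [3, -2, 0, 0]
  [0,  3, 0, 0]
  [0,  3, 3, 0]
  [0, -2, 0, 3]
A Jordan chain for λ = 3 of length 2:
v_1 = (-2, 0, 3, -2)ᵀ
v_2 = (0, 1, 0, 0)ᵀ

Let N = A − (3)·I. We want v_2 with N^2 v_2 = 0 but N^1 v_2 ≠ 0; then v_{j-1} := N · v_j for j = 2, …, 2.

Pick v_2 = (0, 1, 0, 0)ᵀ.
Then v_1 = N · v_2 = (-2, 0, 3, -2)ᵀ.

Sanity check: (A − (3)·I) v_1 = (0, 0, 0, 0)ᵀ = 0. ✓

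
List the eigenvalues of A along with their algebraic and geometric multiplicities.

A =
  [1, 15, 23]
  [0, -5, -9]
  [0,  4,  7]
λ = 1: alg = 3, geom = 1

Step 1 — factor the characteristic polynomial to read off the algebraic multiplicities:
  χ_A(x) = (x - 1)^3

Step 2 — compute geometric multiplicities via the rank-nullity identity g(λ) = n − rank(A − λI):
  rank(A − (1)·I) = 2, so dim ker(A − (1)·I) = n − 2 = 1

Summary:
  λ = 1: algebraic multiplicity = 3, geometric multiplicity = 1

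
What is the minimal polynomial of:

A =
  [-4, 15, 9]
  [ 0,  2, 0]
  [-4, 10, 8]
x^2 - 4*x + 4

The characteristic polynomial is χ_A(x) = (x - 2)^3, so the eigenvalues are known. The minimal polynomial is
  m_A(x) = Π_λ (x − λ)^{k_λ}
where k_λ is the size of the *largest* Jordan block for λ (equivalently, the smallest k with (A − λI)^k v = 0 for every generalised eigenvector v of λ).

  λ = 2: largest Jordan block has size 2, contributing (x − 2)^2

So m_A(x) = (x - 2)^2 = x^2 - 4*x + 4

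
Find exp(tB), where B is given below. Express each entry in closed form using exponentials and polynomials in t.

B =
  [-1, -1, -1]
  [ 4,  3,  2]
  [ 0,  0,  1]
e^{tB} =
  [-2*t*exp(t) + exp(t), -t*exp(t), -t*exp(t)]
  [4*t*exp(t), 2*t*exp(t) + exp(t), 2*t*exp(t)]
  [0, 0, exp(t)]

Strategy: write B = P · J · P⁻¹ where J is a Jordan canonical form, so e^{tB} = P · e^{tJ} · P⁻¹, and e^{tJ} can be computed block-by-block.

B has Jordan form
J =
  [1, 1, 0]
  [0, 1, 0]
  [0, 0, 1]
(up to reordering of blocks).

Per-block formulas:
  For a 2×2 Jordan block J_2(1): exp(t · J_2(1)) = e^(1t)·(I + t·N), where N is the 2×2 nilpotent shift.
  For a 1×1 block at λ = 1: exp(t · [1]) = [e^(1t)].

After assembling e^{tJ} and conjugating by P, we get:

e^{tB} =
  [-2*t*exp(t) + exp(t), -t*exp(t), -t*exp(t)]
  [4*t*exp(t), 2*t*exp(t) + exp(t), 2*t*exp(t)]
  [0, 0, exp(t)]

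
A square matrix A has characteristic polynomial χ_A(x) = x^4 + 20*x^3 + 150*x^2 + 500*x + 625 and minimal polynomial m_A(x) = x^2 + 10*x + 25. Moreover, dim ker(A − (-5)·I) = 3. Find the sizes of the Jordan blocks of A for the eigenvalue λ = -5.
Block sizes for λ = -5: [2, 1, 1]

Step 1 — from the characteristic polynomial, algebraic multiplicity of λ = -5 is 4. From dim ker(A − (-5)·I) = 3, there are exactly 3 Jordan blocks for λ = -5.
Step 2 — from the minimal polynomial, the factor (x + 5)^2 tells us the largest block for λ = -5 has size 2.
Step 3 — with total size 4, 3 blocks, and largest block 2, the block sizes (in nonincreasing order) are [2, 1, 1].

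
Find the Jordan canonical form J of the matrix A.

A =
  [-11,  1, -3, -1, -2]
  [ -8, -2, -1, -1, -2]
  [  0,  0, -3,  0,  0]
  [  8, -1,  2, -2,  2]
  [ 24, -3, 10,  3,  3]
J_3(-3) ⊕ J_1(-3) ⊕ J_1(-3)

The characteristic polynomial is
  det(x·I − A) = x^5 + 15*x^4 + 90*x^3 + 270*x^2 + 405*x + 243 = (x + 3)^5

Eigenvalues and multiplicities (the geometric multiplicity of λ is n − rank(A − λI), which equals the number of Jordan blocks for λ):
  λ = -3: algebraic multiplicity = 5, geometric multiplicity = 3

Determining the block sizes for each eigenvalue:
  λ = -3: with am = 5 and gm = 3, the partition is not yet determined (e.g. several partitions of 5 into 3 parts exist). Let N = A − (-3)·I. Computing rank(N^1) = 2, rank(N^2) = 1, rank(N^3) = 0; the number of blocks of size ≥ j is rank(N^{j−1}) − rank(N^j), giving [3, 1, 1]. So we have 1 block(s) of size 3, 2 block(s) of size 1 → block sizes [3, 1, 1]

Assembling the blocks gives a Jordan form
J =
  [-3,  1,  0,  0,  0]
  [ 0, -3,  1,  0,  0]
  [ 0,  0, -3,  0,  0]
  [ 0,  0,  0, -3,  0]
  [ 0,  0,  0,  0, -3]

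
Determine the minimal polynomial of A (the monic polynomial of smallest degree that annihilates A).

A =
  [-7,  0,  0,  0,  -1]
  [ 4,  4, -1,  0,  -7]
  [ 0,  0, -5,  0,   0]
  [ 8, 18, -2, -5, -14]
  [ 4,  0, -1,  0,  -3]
x^4 + 11*x^3 + 15*x^2 - 175*x - 500

The characteristic polynomial is χ_A(x) = (x - 4)*(x + 5)^4, so the eigenvalues are known. The minimal polynomial is
  m_A(x) = Π_λ (x − λ)^{k_λ}
where k_λ is the size of the *largest* Jordan block for λ (equivalently, the smallest k with (A − λI)^k v = 0 for every generalised eigenvector v of λ).

  λ = -5: largest Jordan block has size 3, contributing (x + 5)^3
  λ = 4: largest Jordan block has size 1, contributing (x − 4)

So m_A(x) = (x - 4)*(x + 5)^3 = x^4 + 11*x^3 + 15*x^2 - 175*x - 500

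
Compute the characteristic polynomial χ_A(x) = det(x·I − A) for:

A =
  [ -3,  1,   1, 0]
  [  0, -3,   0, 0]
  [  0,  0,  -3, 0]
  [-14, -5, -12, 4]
x^4 + 5*x^3 - 9*x^2 - 81*x - 108

Expanding det(x·I − A) (e.g. by cofactor expansion or by noting that A is similar to its Jordan form J, which has the same characteristic polynomial as A) gives
  χ_A(x) = x^4 + 5*x^3 - 9*x^2 - 81*x - 108
which factors as (x - 4)*(x + 3)^3. The eigenvalues (with algebraic multiplicities) are λ = -3 with multiplicity 3, λ = 4 with multiplicity 1.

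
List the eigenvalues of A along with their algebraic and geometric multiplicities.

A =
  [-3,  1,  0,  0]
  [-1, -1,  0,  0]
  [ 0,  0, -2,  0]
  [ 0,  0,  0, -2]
λ = -2: alg = 4, geom = 3

Step 1 — factor the characteristic polynomial to read off the algebraic multiplicities:
  χ_A(x) = (x + 2)^4

Step 2 — compute geometric multiplicities via the rank-nullity identity g(λ) = n − rank(A − λI):
  rank(A − (-2)·I) = 1, so dim ker(A − (-2)·I) = n − 1 = 3

Summary:
  λ = -2: algebraic multiplicity = 4, geometric multiplicity = 3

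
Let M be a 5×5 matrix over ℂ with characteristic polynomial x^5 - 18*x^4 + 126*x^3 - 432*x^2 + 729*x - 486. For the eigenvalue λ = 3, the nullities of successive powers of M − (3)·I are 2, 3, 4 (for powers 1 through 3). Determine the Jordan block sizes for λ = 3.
Block sizes for λ = 3: [3, 1]

From the dimensions of kernels of powers, the number of Jordan blocks of size at least j is d_j − d_{j−1} where d_j = dim ker(N^j) (with d_0 = 0). Computing the differences gives [2, 1, 1].
The number of blocks of size exactly k is (#blocks of size ≥ k) − (#blocks of size ≥ k + 1), so the partition is: 1 block(s) of size 1, 1 block(s) of size 3.
In nonincreasing order the block sizes are [3, 1].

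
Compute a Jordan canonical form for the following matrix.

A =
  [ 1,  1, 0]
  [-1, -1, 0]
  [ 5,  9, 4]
J_2(0) ⊕ J_1(4)

The characteristic polynomial is
  det(x·I − A) = x^3 - 4*x^2 = x^2*(x - 4)

Eigenvalues and multiplicities (the geometric multiplicity of λ is n − rank(A − λI), which equals the number of Jordan blocks for λ):
  λ = 0: algebraic multiplicity = 2, geometric multiplicity = 1
  λ = 4: algebraic multiplicity = 1, geometric multiplicity = 1

Determining the block sizes for each eigenvalue:
  λ = 0: one block (gm = 1), so the single block has size am = 2 → block sizes [2]
  λ = 4: one block (gm = 1), so the single block has size am = 1 → block sizes [1]

Assembling the blocks gives a Jordan form
J =
  [0, 1, 0]
  [0, 0, 0]
  [0, 0, 4]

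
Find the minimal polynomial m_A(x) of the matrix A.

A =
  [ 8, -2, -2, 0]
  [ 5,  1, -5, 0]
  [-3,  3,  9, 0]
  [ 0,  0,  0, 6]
x^2 - 12*x + 36

The characteristic polynomial is χ_A(x) = (x - 6)^4, so the eigenvalues are known. The minimal polynomial is
  m_A(x) = Π_λ (x − λ)^{k_λ}
where k_λ is the size of the *largest* Jordan block for λ (equivalently, the smallest k with (A − λI)^k v = 0 for every generalised eigenvector v of λ).

  λ = 6: largest Jordan block has size 2, contributing (x − 6)^2

So m_A(x) = (x - 6)^2 = x^2 - 12*x + 36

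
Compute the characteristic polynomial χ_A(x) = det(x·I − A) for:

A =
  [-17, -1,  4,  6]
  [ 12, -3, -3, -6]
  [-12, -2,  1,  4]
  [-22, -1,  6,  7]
x^4 + 12*x^3 + 54*x^2 + 108*x + 81

Expanding det(x·I − A) (e.g. by cofactor expansion or by noting that A is similar to its Jordan form J, which has the same characteristic polynomial as A) gives
  χ_A(x) = x^4 + 12*x^3 + 54*x^2 + 108*x + 81
which factors as (x + 3)^4. The eigenvalues (with algebraic multiplicities) are λ = -3 with multiplicity 4.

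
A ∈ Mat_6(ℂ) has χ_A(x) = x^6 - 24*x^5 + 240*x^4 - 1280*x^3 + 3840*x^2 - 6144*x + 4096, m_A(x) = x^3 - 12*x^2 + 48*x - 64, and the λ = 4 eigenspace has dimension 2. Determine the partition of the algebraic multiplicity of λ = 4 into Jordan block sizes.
Block sizes for λ = 4: [3, 3]

Step 1 — from the characteristic polynomial, algebraic multiplicity of λ = 4 is 6. From dim ker(A − (4)·I) = 2, there are exactly 2 Jordan blocks for λ = 4.
Step 2 — from the minimal polynomial, the factor (x − 4)^3 tells us the largest block for λ = 4 has size 3.
Step 3 — with total size 6, 2 blocks, and largest block 3, the block sizes (in nonincreasing order) are [3, 3].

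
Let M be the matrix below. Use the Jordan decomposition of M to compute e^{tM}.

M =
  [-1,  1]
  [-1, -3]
e^{tM} =
  [t*exp(-2*t) + exp(-2*t), t*exp(-2*t)]
  [-t*exp(-2*t), -t*exp(-2*t) + exp(-2*t)]

Strategy: write M = P · J · P⁻¹ where J is a Jordan canonical form, so e^{tM} = P · e^{tJ} · P⁻¹, and e^{tJ} can be computed block-by-block.

M has Jordan form
J =
  [-2,  1]
  [ 0, -2]
(up to reordering of blocks).

Per-block formulas:
  For a 2×2 Jordan block J_2(-2): exp(t · J_2(-2)) = e^(-2t)·(I + t·N), where N is the 2×2 nilpotent shift.

After assembling e^{tJ} and conjugating by P, we get:

e^{tM} =
  [t*exp(-2*t) + exp(-2*t), t*exp(-2*t)]
  [-t*exp(-2*t), -t*exp(-2*t) + exp(-2*t)]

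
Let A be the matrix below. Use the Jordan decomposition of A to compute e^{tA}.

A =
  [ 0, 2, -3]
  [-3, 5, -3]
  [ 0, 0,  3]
e^{tA} =
  [-2*exp(3*t) + 3*exp(2*t), 2*exp(3*t) - 2*exp(2*t), -3*exp(3*t) + 3*exp(2*t)]
  [-3*exp(3*t) + 3*exp(2*t), 3*exp(3*t) - 2*exp(2*t), -3*exp(3*t) + 3*exp(2*t)]
  [0, 0, exp(3*t)]

Strategy: write A = P · J · P⁻¹ where J is a Jordan canonical form, so e^{tA} = P · e^{tJ} · P⁻¹, and e^{tJ} can be computed block-by-block.

A has Jordan form
J =
  [2, 0, 0]
  [0, 3, 0]
  [0, 0, 3]
(up to reordering of blocks).

Per-block formulas:
  For a 1×1 block at λ = 2: exp(t · [2]) = [e^(2t)].
  For a 1×1 block at λ = 3: exp(t · [3]) = [e^(3t)].

After assembling e^{tJ} and conjugating by P, we get:

e^{tA} =
  [-2*exp(3*t) + 3*exp(2*t), 2*exp(3*t) - 2*exp(2*t), -3*exp(3*t) + 3*exp(2*t)]
  [-3*exp(3*t) + 3*exp(2*t), 3*exp(3*t) - 2*exp(2*t), -3*exp(3*t) + 3*exp(2*t)]
  [0, 0, exp(3*t)]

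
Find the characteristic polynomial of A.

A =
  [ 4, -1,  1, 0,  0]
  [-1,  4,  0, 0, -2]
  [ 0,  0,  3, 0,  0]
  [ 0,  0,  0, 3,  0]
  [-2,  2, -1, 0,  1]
x^5 - 15*x^4 + 90*x^3 - 270*x^2 + 405*x - 243

Expanding det(x·I − A) (e.g. by cofactor expansion or by noting that A is similar to its Jordan form J, which has the same characteristic polynomial as A) gives
  χ_A(x) = x^5 - 15*x^4 + 90*x^3 - 270*x^2 + 405*x - 243
which factors as (x - 3)^5. The eigenvalues (with algebraic multiplicities) are λ = 3 with multiplicity 5.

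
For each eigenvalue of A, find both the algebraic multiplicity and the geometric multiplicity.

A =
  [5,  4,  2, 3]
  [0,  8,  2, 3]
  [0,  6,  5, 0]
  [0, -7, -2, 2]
λ = 5: alg = 4, geom = 2

Step 1 — factor the characteristic polynomial to read off the algebraic multiplicities:
  χ_A(x) = (x - 5)^4

Step 2 — compute geometric multiplicities via the rank-nullity identity g(λ) = n − rank(A − λI):
  rank(A − (5)·I) = 2, so dim ker(A − (5)·I) = n − 2 = 2

Summary:
  λ = 5: algebraic multiplicity = 4, geometric multiplicity = 2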